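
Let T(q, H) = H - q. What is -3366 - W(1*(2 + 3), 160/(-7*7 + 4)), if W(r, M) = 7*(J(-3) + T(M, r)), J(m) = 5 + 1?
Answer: -31211/9 ≈ -3467.9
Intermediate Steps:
J(m) = 6
W(r, M) = 42 - 7*M + 7*r (W(r, M) = 7*(6 + (r - M)) = 7*(6 + r - M) = 42 - 7*M + 7*r)
-3366 - W(1*(2 + 3), 160/(-7*7 + 4)) = -3366 - (42 - 1120/(-7*7 + 4) + 7*(1*(2 + 3))) = -3366 - (42 - 1120/(-49 + 4) + 7*(1*5)) = -3366 - (42 - 1120/(-45) + 7*5) = -3366 - (42 - 1120*(-1)/45 + 35) = -3366 - (42 - 7*(-32/9) + 35) = -3366 - (42 + 224/9 + 35) = -3366 - 1*917/9 = -3366 - 917/9 = -31211/9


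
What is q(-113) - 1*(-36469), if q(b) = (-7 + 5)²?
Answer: 36473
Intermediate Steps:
q(b) = 4 (q(b) = (-2)² = 4)
q(-113) - 1*(-36469) = 4 - 1*(-36469) = 4 + 36469 = 36473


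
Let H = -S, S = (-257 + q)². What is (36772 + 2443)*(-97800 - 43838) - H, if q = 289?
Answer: -5554333146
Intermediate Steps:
S = 1024 (S = (-257 + 289)² = 32² = 1024)
H = -1024 (H = -1*1024 = -1024)
(36772 + 2443)*(-97800 - 43838) - H = (36772 + 2443)*(-97800 - 43838) - 1*(-1024) = 39215*(-141638) + 1024 = -5554334170 + 1024 = -5554333146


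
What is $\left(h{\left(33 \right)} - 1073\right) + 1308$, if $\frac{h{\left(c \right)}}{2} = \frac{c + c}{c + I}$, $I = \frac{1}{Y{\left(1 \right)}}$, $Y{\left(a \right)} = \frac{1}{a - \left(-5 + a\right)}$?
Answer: $\frac{4531}{19} \approx 238.47$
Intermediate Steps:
$Y{\left(a \right)} = \frac{1}{5}$
$I = 5$ ($I = \frac{1}{\frac{1}{5}} = 5$)
$h{\left(c \right)} = \frac{4 c}{5 + c}$ ($h{\left(c \right)} = 2 \frac{c + c}{c + 5} = 2 \frac{2 c}{5 + c} = \frac{4 c}{5 + c}$)
$\left(h{\left(33 \right)} - 1073\right) + 1308 = \left(4 \cdot 33 \frac{1}{5 + 33} - 1073\right) + 1308 = \left(4 \cdot 33 \cdot \frac{1}{38} - 1073\right) + 1308 = \left(\frac{66}{19} - 1073\right) + 1308 = - \frac{20321}{19} + 1308 = \frac{4531}{19}$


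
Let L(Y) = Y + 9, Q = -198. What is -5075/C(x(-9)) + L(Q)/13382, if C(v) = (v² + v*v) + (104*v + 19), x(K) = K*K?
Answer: -14397887/57716566 ≈ -0.24946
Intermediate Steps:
x(K) = K²
C(v) = 19 + 2*v² + 104*v (C(v) = (v² + v²) + (19 + 104*v) = 2*v² + (19 + 104*v) = 19 + 2*v² + 104*v)
L(Y) = 9 + Y
-5075/C(x(-9)) + L(Q)/13382 = -5075/(19 + 2*((-9)²)² + 104*(-9)²) + (9 - 198)/13382 = -5075/(19 + 2*81² + 104*81) - 189*1/13382 = -5075/(19 + 2*6561 + 8424) - 189/13382 = -5075/(19 + 13122 + 8424) - 189/13382 = -5075/21565 - 189/13382 = -5075*1/21565 - 189/13382 = -1015/4313 - 189/13382 = -14397887/57716566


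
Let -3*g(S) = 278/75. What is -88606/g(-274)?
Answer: 9968175/139 ≈ 71714.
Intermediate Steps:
g(S) = -278/225 (g(S) = -278/(3*75) = -1/3*278/75 = -278/225)
-88606/g(-274) = -88606/(-278/225) = -88606*(-225/278) = 9968175/139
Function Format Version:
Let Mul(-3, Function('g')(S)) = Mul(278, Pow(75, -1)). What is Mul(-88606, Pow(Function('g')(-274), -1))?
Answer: Rational(9968175, 139) ≈ 71714.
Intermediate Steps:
Function('g')(S) = Rational(-278, 225) (Function('g')(S) = Mul(Rational(-1, 3), Mul(278, Pow(75, -1))) = Mul(Rational(-1, 3), Mul(278, Rational(1, 75))) = Mul(Rational(-1, 3), Rational(278, 75)) = Rational(-278, 225))
Mul(-88606, Pow(Function('g')(-274), -1)) = Mul(-88606, Pow(Rational(-278, 225), -1)) = Mul(-88606, Rational(-225, 278)) = Rational(9968175, 139)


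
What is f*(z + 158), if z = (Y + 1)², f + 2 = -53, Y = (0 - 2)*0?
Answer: -8745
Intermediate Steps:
Y = 0 (Y = -2*0 = 0)
f = -55 (f = -2 - 53 = -55)
z = 1 (z = (0 + 1)² = 1² = 1)
f*(z + 158) = -55*(1 + 158) = -55*159 = -8745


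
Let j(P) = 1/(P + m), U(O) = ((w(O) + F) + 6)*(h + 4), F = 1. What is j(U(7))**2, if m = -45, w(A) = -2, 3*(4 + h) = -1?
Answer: 9/19600 ≈ 0.00045918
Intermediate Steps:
h = -13/3 (h = -4 + (1/3)*(-1) = -4 - 1/3 = -13/3 ≈ -4.3333)
U(O) = -5/3 (U(O) = ((-2 + 1) + 6)*(-13/3 + 4) = (-1 + 6)*(-1/3) = 5*(-1/3) = -5/3)
j(P) = 1/(-45 + P) (j(P) = 1/(P - 45) = 1/(-45 + P))
j(U(7))**2 = (1/(-45 - 5/3))**2 = (1/(-140/3))**2 = (-3/140)**2 = 9/19600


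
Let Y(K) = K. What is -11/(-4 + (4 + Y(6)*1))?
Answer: -11/6 ≈ -1.8333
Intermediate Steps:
-11/(-4 + (4 + Y(6)*1)) = -11/(-4 + (4 + 6*1)) = -11/(-4 + (4 + 6)) = -11/(-4 + 10) = -11/6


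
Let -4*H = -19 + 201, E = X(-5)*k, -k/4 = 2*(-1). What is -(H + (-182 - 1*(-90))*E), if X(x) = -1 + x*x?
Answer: 35419/2 ≈ 17710.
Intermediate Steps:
X(x) = -1 + x²
k = 8 (k = -8*(-1) = -4*(-2) = 8)
E = 192 (E = (-1 + (-5)²)*8 = (-1 + 25)*8 = 24*8 = 192)
H = -91/2 (H = -(-19 + 201)/4 = -¼*182 = -91/2 ≈ -45.500)
-(H + (-182 - 1*(-90))*E) = -(-91/2 + (-182 - 1*(-90))*192) = -(-91/2 + (-182 + 90)*192) = -(-91/2 - 92*192) = -(-91/2 - 17664) = -1*(-35419/2) = 35419/2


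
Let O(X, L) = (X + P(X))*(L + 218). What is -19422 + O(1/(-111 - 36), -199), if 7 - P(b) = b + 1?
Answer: -19308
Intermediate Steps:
P(b) = 6 - b (P(b) = 7 - (b + 1) = 7 - (1 + b) = 7 + (-1 - b) = 6 - b)
O(X, L) = 1308 + 6*L (O(X, L) = (X + (6 - X))*(L + 218) = 6*(218 + L) = 1308 + 6*L)
-19422 + O(1/(-111 - 36), -199) = -19422 + (1308 + 6*(-199)) = -19422 + (1308 - 1194) = -19422 + 114 = -19308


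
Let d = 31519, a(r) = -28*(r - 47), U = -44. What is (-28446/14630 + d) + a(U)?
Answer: 22653262/665 ≈ 34065.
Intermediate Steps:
a(r) = 1316 - 28*r (a(r) = -28*(-47 + r) = 1316 - 28*r)
(-28446/14630 + d) + a(U) = (-28446/14630 + 31519) + (1316 - 28*(-44)) = (-28446*1/14630 + 31519) + (1316 + 1232) = (-1293/665 + 31519) + 2548 = 20958842/665 + 2548 = 22653262/665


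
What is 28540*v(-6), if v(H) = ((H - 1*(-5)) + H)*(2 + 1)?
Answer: -599340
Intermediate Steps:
v(H) = 15 + 6*H (v(H) = ((H + 5) + H)*3 = ((5 + H) + H)*3 = (5 + 2*H)*3 = 15 + 6*H)
28540*v(-6) = 28540*(15 + 6*(-6)) = 28540*(15 - 36) = 28540*(-21) = -599340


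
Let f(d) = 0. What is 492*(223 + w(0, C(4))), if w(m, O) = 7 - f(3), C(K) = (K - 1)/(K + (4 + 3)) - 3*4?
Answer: 113160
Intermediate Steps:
C(K) = -12 + (-1 + K)/(7 + K) (C(K) = (-1 + K)/(K + 7) - 12 = (-1 + K)/(7 + K) - 12 = -12 + (-1 + K)/(7 + K))
w(m, O) = 7 (w(m, O) = 7 - 1*0 = 7 + 0 = 7)
492*(223 + w(0, C(4))) = 492*(223 + 7) = 492*230 = 113160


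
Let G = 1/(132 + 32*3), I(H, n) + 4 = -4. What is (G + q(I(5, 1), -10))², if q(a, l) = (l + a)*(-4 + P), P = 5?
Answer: 16834609/51984 ≈ 323.84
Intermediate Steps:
I(H, n) = -8 (I(H, n) = -4 - 4 = -8)
q(a, l) = a + l (q(a, l) = (l + a)*(-4 + 5) = (a + l)*1 = a + l)
G = 1/228 (G = 1/(132 + 96) = 1/228 ≈ 0.0043860)
(G + q(I(5, 1), -10))² = (1/228 + (-8 - 10))² = (1/228 - 18)² = (-4103/228)² = 16834609/51984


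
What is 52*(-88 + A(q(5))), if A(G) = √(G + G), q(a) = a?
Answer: -4576 + 52*√10 ≈ -4411.6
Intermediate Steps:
A(G) = √2*√G (A(G) = √(2*G) = √2*√G)
52*(-88 + A(q(5))) = 52*(-88 + √2*√5) = 52*(-88 + √10) = -4576 + 52*√10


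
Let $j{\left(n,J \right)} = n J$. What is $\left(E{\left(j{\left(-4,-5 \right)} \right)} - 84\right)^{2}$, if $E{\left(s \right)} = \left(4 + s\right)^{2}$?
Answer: $242064$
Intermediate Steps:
$j{\left(n,J \right)} = J n$
$\left(E{\left(j{\left(-4,-5 \right)} \right)} - 84\right)^{2} = \left(\left(4 - -20\right)^{2} - 84\right)^{2} = \left(\left(4 + 20\right)^{2} - 84\right)^{2} = \left(24^{2} - 84\right)^{2} = \left(576 - 84\right)^{2} = 492^{2} = 242064$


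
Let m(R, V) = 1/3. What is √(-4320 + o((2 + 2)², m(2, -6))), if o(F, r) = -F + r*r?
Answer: I*√39023/3 ≈ 65.847*I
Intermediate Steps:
m(R, V) = ⅓
o(F, r) = r² - F (o(F, r) = -F + r² = r² - F)
√(-4320 + o((2 + 2)², m(2, -6))) = √(-4320 + ((⅓)² - (2 + 2)²)) = √(-4320 + (⅑ - 1*4²)) = √(-4320 + (⅑ - 1*16)) = √(-4320 + (⅑ - 16)) = √(-4320 - 143/9) = √(-39023/9) = I*√39023/3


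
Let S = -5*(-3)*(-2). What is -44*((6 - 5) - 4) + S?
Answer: 102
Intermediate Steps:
S = -30 (S = 15*(-2) = -30)
-44*((6 - 5) - 4) + S = -44*((6 - 5) - 4) - 30 = -44*(1 - 4) - 30 = -44*(-3) - 30 = 132 - 30 = 102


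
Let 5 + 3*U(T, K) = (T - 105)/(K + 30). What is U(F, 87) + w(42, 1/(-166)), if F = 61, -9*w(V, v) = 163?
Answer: -6986/351 ≈ -19.903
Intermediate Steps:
w(V, v) = -163/9 (w(V, v) = -1/9*163 = -163/9)
U(T, K) = -5/3 + (-105 + T)/(3*(30 + K)) (U(T, K) = -5/3 + ((T - 105)/(K + 30))/3 = -5/3 + ((-105 + T)/(30 + K))/3 = -5/3 + (-105 + T)/(3*(30 + K)))
U(F, 87) + w(42, 1/(-166)) = (-255 + 61 - 5*87)/(3*(30 + 87)) - 163/9 = (1/3)*(-255 + 61 - 435)/117 - 163/9 = (1/3)*(1/117)*(-629) - 163/9 = -629/351 - 163/9 = -6986/351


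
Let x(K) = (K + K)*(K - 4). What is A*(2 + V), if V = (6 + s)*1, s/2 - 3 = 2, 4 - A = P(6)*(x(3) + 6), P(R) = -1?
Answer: 72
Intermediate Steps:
x(K) = 2*K*(-4 + K) (x(K) = (2*K)*(-4 + K) = 2*K*(-4 + K))
A = 4 (A = 4 - (-1)*(2*3*(-4 + 3) + 6) = 4 - (-1)*(2*3*(-1) + 6) = 4 - (-1)*(-6 + 6) = 4 - (-1)*0 = 4 - 1*0 = 4 + 0 = 4)
s = 10 (s = 6 + 2*2 = 6 + 4 = 10)
V = 16 (V = (6 + 10)*1 = 16*1 = 16)
A*(2 + V) = 4*(2 + 16) = 4*18 = 72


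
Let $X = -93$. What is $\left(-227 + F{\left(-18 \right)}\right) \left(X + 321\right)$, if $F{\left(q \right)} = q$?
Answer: $-55860$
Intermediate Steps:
$\left(-227 + F{\left(-18 \right)}\right) \left(X + 321\right) = \left(-227 - 18\right) \left(-93 + 321\right) = \left(-245\right) 228 = -55860$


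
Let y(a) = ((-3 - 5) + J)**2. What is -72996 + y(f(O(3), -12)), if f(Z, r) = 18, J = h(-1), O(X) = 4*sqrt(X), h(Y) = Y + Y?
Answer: -72896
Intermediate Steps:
h(Y) = 2*Y
J = -2 (J = 2*(-1) = -2)
y(a) = 100 (y(a) = ((-3 - 5) - 2)**2 = (-8 - 2)**2 = (-10)**2 = 100)
-72996 + y(f(O(3), -12)) = -72996 + 100 = -72896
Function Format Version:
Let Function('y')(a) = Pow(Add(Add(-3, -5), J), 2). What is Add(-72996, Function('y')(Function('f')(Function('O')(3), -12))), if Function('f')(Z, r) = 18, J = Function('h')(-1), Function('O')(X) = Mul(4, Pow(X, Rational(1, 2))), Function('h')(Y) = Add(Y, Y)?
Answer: -72896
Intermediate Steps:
Function('h')(Y) = Mul(2, Y)
J = -2 (J = Mul(2, -1) = -2)
Function('y')(a) = 100 (Function('y')(a) = Pow(Add(Add(-3, -5), -2), 2) = Pow(Add(-8, -2), 2) = Pow(-10, 2) = 100)
Add(-72996, Function('y')(Function('f')(Function('O')(3), -12))) = Add(-72996, 100) = -72896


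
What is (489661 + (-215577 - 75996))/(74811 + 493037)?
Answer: 24761/70981 ≈ 0.34884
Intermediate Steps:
(489661 + (-215577 - 75996))/(74811 + 493037) = (489661 - 291573)/567848 = 198088*(1/567848) = 24761/70981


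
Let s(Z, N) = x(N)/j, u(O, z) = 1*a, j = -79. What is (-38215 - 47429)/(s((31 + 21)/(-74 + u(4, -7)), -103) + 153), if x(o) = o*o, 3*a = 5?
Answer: -3382938/739 ≈ -4577.7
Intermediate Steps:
a = 5/3 (a = (1/3)*5 = 5/3 ≈ 1.6667)
x(o) = o**2
u(O, z) = 5/3 (u(O, z) = 1*(5/3) = 5/3)
s(Z, N) = -N**2/79 (s(Z, N) = N**2/(-79) = N**2*(-1/79) = -N**2/79)
(-38215 - 47429)/(s((31 + 21)/(-74 + u(4, -7)), -103) + 153) = (-38215 - 47429)/(-1/79*(-103)**2 + 153) = -85644/(-1/79*10609 + 153) = -85644/(-10609/79 + 153) = -85644/1478/79 = -85644*79/1478 = -3382938/739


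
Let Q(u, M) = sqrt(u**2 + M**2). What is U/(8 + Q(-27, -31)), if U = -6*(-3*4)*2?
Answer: -192/271 + 312*sqrt(10)/271 ≈ 2.9322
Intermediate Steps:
U = 144 (U = -(-72)*2 = -6*(-24) = 144)
Q(u, M) = sqrt(M**2 + u**2)
U/(8 + Q(-27, -31)) = 144/(8 + sqrt((-31)**2 + (-27)**2)) = 144/(8 + sqrt(961 + 729)) = 144/(8 + sqrt(1690)) = 144/(8 + 13*sqrt(10))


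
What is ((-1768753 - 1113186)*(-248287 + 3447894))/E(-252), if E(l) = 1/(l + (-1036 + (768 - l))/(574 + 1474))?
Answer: 297444125890015061/128 ≈ 2.3238e+15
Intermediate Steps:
E(l) = 1/(-67/512 + 2047*l/2048) (E(l) = 1/(l + (-268 - l)/2048) = 1/(l + (-268 - l)*(1/2048)) = 1/(l + (-67/512 - l/2048)) = 1/(-67/512 + 2047*l/2048))
((-1768753 - 1113186)*(-248287 + 3447894))/E(-252) = ((-1768753 - 1113186)*(-248287 + 3447894))/((2048/(-268 + 2047*(-252)))) = (-2881939*3199607)/((2048/(-268 - 515844))) = -9221072197973/(2048/(-516112)) = -9221072197973/(2048*(-1/516112)) = -9221072197973/(-128/32257) = -9221072197973*(-32257/128) = 297444125890015061/128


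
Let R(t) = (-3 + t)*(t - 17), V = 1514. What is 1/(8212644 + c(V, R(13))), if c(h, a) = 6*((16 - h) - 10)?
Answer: 1/8203596 ≈ 1.2190e-7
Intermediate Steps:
R(t) = (-17 + t)*(-3 + t) (R(t) = (-3 + t)*(-17 + t) = (-17 + t)*(-3 + t))
c(h, a) = 36 - 6*h (c(h, a) = 6*(6 - h) = 36 - 6*h)
1/(8212644 + c(V, R(13))) = 1/(8212644 + (36 - 6*1514)) = 1/(8212644 + (36 - 9084)) = 1/(8212644 - 9048) = 1/8203596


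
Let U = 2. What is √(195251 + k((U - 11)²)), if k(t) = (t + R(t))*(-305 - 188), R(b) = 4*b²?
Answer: I*√12782974 ≈ 3575.3*I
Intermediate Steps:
k(t) = -1972*t² - 493*t (k(t) = (t + 4*t²)*(-305 - 188) = (t + 4*t²)*(-493) = -1972*t² - 493*t)
√(195251 + k((U - 11)²)) = √(195251 + 493*(2 - 11)²*(-1 - 4*(2 - 11)²)) = √(195251 + 493*(-9)²*(-1 - 4*(-9)²)) = √(195251 + 493*81*(-1 - 4*81)) = √(195251 + 493*81*(-1 - 324)) = √(195251 + 493*81*(-325)) = √(195251 - 12978225) = √(-12782974) = I*√12782974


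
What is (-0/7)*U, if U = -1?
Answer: 0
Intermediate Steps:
(-0/7)*U = -0/7*(-1) = -8*0*(-1) = 0*(-1) = 0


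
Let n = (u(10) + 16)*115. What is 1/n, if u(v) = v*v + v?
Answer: 1/14490 ≈ 6.9013e-5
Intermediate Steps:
u(v) = v + v**2 (u(v) = v**2 + v = v + v**2)
n = 14490 (n = (10*(1 + 10) + 16)*115 = (10*11 + 16)*115 = (110 + 16)*115 = 126*115 = 14490)
1/n = 1/14490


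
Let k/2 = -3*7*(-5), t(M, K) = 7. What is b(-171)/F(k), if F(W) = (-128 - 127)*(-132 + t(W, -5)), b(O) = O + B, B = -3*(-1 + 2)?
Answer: -58/10625 ≈ -0.0054588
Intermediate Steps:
k = 210 (k = 2*(-3*7*(-5)) = 2*(-21*(-5)) = 2*105 = 210)
B = -3 (B = -3*1 = -3)
b(O) = -3 + O (b(O) = O - 3 = -3 + O)
F(W) = 31875 (F(W) = (-128 - 127)*(-132 + 7) = -255*(-125) = 31875)
b(-171)/F(k) = (-3 - 171)/31875 = -174*1/31875 = -58/10625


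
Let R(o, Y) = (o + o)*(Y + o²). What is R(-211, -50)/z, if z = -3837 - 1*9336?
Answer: 18766762/13173 ≈ 1424.6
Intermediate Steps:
z = -13173 (z = -3837 - 9336 = -13173)
R(o, Y) = 2*o*(Y + o²) (R(o, Y) = (2*o)*(Y + o²) = 2*o*(Y + o²))
R(-211, -50)/z = (2*(-211)*(-50 + (-211)²))/(-13173) = (2*(-211)*(-50 + 44521))*(-1/13173) = (2*(-211)*44471)*(-1/13173) = -18766762*(-1/13173) = 18766762/13173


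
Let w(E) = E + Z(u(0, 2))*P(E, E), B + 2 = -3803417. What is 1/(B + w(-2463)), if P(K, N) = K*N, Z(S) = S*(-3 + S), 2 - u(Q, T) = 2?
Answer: -1/3805882 ≈ -2.6275e-7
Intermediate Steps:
B = -3803419 (B = -2 - 3803417 = -3803419)
u(Q, T) = 0 (u(Q, T) = 2 - 1*2 = 2 - 2 = 0)
w(E) = E (w(E) = E + (0*(-3 + 0))*(E*E) = E + (0*(-3))*E**2 = E + 0*E**2 = E + 0 = E)
1/(B + w(-2463)) = 1/(-3803419 - 2463) = 1/(-3805882) = -1/3805882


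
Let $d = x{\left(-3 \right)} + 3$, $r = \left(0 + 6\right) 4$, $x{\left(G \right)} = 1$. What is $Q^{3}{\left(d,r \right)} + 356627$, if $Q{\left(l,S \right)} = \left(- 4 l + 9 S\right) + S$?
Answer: $11596051$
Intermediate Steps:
$r = 24$ ($r = 6 \cdot 4 = 24$)
$d = 4$ ($d = 1 + 3 = 4$)
$Q{\left(l,S \right)} = - 4 l + 10 S$
$Q^{3}{\left(d,r \right)} + 356627 = \left(\left(-4\right) 4 + 10 \cdot 24\right)^{3} + 356627 = \left(-16 + 240\right)^{3} + 356627 = 224^{3} + 356627 = 11239424 + 356627 = 11596051$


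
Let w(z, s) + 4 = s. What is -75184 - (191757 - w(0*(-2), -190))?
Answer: -267135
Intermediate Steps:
w(z, s) = -4 + s
-75184 - (191757 - w(0*(-2), -190)) = -75184 - (191757 - (-4 - 190)) = -75184 - (191757 - 1*(-194)) = -75184 - (191757 + 194) = -75184 - 1*191951 = -75184 - 191951 = -267135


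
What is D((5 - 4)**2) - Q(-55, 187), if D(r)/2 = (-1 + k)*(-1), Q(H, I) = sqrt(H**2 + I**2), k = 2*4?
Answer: -14 - 11*sqrt(314) ≈ -208.92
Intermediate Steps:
k = 8
D(r) = -14 (D(r) = 2*((-1 + 8)*(-1)) = 2*(7*(-1)) = 2*(-7) = -14)
D((5 - 4)**2) - Q(-55, 187) = -14 - sqrt((-55)**2 + 187**2) = -14 - sqrt(3025 + 34969) = -14 - sqrt(37994) = -14 - 11*sqrt(314)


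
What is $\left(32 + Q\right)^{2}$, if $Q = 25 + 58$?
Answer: $13225$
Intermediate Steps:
$Q = 83$
$\left(32 + Q\right)^{2} = \left(32 + 83\right)^{2} = 115^{2} = 13225$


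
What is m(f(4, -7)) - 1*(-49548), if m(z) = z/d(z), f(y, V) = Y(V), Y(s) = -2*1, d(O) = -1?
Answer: 49550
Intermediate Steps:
Y(s) = -2
f(y, V) = -2
m(z) = -z (m(z) = z/(-1) = z*(-1) = -z)
m(f(4, -7)) - 1*(-49548) = -1*(-2) - 1*(-49548) = 2 + 49548 = 49550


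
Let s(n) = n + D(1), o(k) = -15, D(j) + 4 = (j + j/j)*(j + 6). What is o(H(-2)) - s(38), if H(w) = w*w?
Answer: -63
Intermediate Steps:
D(j) = -4 + (1 + j)*(6 + j) (D(j) = -4 + (j + j/j)*(j + 6) = -4 + (j + 1)*(6 + j) = -4 + (1 + j)*(6 + j))
H(w) = w**2
s(n) = 10 + n (s(n) = n + (2 + 1**2 + 7*1) = n + (2 + 1 + 7) = n + 10 = 10 + n)
o(H(-2)) - s(38) = -15 - (10 + 38) = -15 - 1*48 = -15 - 48 = -63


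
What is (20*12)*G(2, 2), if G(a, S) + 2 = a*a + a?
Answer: 960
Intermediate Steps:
G(a, S) = -2 + a + a**2 (G(a, S) = -2 + (a*a + a) = -2 + (a**2 + a) = -2 + (a + a**2) = -2 + a + a**2)
(20*12)*G(2, 2) = (20*12)*(-2 + 2 + 2**2) = 240*(-2 + 2 + 4) = 240*4 = 960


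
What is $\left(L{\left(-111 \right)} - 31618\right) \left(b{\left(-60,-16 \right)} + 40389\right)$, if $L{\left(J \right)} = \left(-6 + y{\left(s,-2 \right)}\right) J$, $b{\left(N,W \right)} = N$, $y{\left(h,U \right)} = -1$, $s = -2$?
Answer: $-1243786689$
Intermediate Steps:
$L{\left(J \right)} = - 7 J$ ($L{\left(J \right)} = \left(-6 - 1\right) J = - 7 J$)
$\left(L{\left(-111 \right)} - 31618\right) \left(b{\left(-60,-16 \right)} + 40389\right) = \left(\left(-7\right) \left(-111\right) - 31618\right) \left(-60 + 40389\right) = \left(777 - 31618\right) 40329 = \left(-30841\right) 40329 = -1243786689$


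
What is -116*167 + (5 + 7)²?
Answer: -19228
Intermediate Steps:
-116*167 + (5 + 7)² = -19372 + 12² = -19372 + 144 = -19228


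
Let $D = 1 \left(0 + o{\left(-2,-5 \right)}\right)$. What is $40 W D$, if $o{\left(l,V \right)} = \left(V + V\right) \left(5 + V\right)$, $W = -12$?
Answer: $0$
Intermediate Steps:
$o{\left(l,V \right)} = 2 V \left(5 + V\right)$
$D = 0$ ($D = 1 \left(0 + 2 \left(-5\right) \left(5 - 5\right)\right) = 1 \left(0 + 2 \left(-5\right) 0\right) = 1 \left(0 + 0\right) = 1 \cdot 0 = 0$)
$40 W D = 40 \left(-12\right) 0 = \left(-480\right) 0 = 0$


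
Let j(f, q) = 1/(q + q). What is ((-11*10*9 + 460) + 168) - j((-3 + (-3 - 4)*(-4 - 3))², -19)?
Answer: -13755/38 ≈ -361.97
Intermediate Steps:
j(f, q) = 1/(2*q)
((-11*10*9 + 460) + 168) - j((-3 + (-3 - 4)*(-4 - 3))², -19) = ((-11*10*9 + 460) + 168) - 1/(2*(-19)) = ((-110*9 + 460) + 168) - (-1)/(2*19) = ((-990 + 460) + 168) - 1*(-1/38) = (-530 + 168) + 1/38 = -362 + 1/38 = -13755/38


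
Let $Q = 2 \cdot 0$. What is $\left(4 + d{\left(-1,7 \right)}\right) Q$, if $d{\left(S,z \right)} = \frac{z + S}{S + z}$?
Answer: $0$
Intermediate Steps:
$d{\left(S,z \right)} = 1$ ($d{\left(S,z \right)} = \frac{S + z}{S + z} = 1$)
$Q = 0$
$\left(4 + d{\left(-1,7 \right)}\right) Q = \left(4 + 1\right) 0 = 5 \cdot 0 = 0$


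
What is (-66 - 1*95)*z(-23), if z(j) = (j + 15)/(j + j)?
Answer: -28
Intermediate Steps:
z(j) = (15 + j)/(2*j) (z(j) = (15 + j)/((2*j)) = (15 + j)*(1/(2*j)) = (15 + j)/(2*j))
(-66 - 1*95)*z(-23) = (-66 - 1*95)*((1/2)*(15 - 23)/(-23)) = (-66 - 95)*((1/2)*(-1/23)*(-8)) = -161*4/23 = -28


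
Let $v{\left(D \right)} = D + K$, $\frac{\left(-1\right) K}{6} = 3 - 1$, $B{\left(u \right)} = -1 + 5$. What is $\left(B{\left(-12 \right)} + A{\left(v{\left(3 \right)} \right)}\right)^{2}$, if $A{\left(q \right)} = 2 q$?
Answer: $196$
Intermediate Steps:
$B{\left(u \right)} = 4$
$K = -12$ ($K = - 6 \left(3 - 1\right) = \left(-6\right) 2 = -12$)
$v{\left(D \right)} = -12 + D$ ($v{\left(D \right)} = D - 12 = -12 + D$)
$\left(B{\left(-12 \right)} + A{\left(v{\left(3 \right)} \right)}\right)^{2} = \left(4 + 2 \left(-12 + 3\right)\right)^{2} = \left(4 + 2 \left(-9\right)\right)^{2} = \left(4 - 18\right)^{2} = \left(-14\right)^{2} = 196$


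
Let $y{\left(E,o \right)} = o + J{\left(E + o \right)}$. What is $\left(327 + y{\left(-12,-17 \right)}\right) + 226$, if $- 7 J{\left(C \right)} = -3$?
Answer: $\frac{3755}{7} \approx 536.43$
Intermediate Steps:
$J{\left(C \right)} = \frac{3}{7}$ ($J{\left(C \right)} = \left(- \frac{1}{7}\right) \left(-3\right) = \frac{3}{7}$)
$y{\left(E,o \right)} = \frac{3}{7} + o$ ($y{\left(E,o \right)} = o + \frac{3}{7} = \frac{3}{7} + o$)
$\left(327 + y{\left(-12,-17 \right)}\right) + 226 = \left(327 + \left(\frac{3}{7} - 17\right)\right) + 226 = \left(327 - \frac{116}{7}\right) + 226 = \frac{2173}{7} + 226 = \frac{3755}{7}$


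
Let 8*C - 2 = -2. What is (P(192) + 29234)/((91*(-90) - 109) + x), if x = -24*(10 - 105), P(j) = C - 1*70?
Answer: -29164/6019 ≈ -4.8453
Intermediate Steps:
C = 0 (C = 1/4 + (1/8)*(-2) = 1/4 - 1/4 = 0)
P(j) = -70 (P(j) = 0 - 1*70 = 0 - 70 = -70)
x = 2280 (x = -24*(-95) = 2280)
(P(192) + 29234)/((91*(-90) - 109) + x) = (-70 + 29234)/((91*(-90) - 109) + 2280) = 29164/((-8190 - 109) + 2280) = 29164/(-8299 + 2280) = 29164/(-6019) = 29164*(-1/6019) = -29164/6019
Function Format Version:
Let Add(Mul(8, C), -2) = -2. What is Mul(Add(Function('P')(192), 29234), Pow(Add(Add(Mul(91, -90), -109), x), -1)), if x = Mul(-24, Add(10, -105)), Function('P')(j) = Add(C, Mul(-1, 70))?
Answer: Rational(-29164, 6019) ≈ -4.8453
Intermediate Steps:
C = 0 (C = Add(Rational(1, 4), Mul(Rational(1, 8), -2)) = Add(Rational(1, 4), Rational(-1, 4)) = 0)
Function('P')(j) = -70 (Function('P')(j) = Add(0, Mul(-1, 70)) = Add(0, -70) = -70)
x = 2280 (x = Mul(-24, -95) = 2280)
Mul(Add(Function('P')(192), 29234), Pow(Add(Add(Mul(91, -90), -109), x), -1)) = Mul(Add(-70, 29234), Pow(Add(Add(Mul(91, -90), -109), 2280), -1)) = Mul(29164, Pow(Add(Add(-8190, -109), 2280), -1)) = Mul(29164, Pow(Add(-8299, 2280), -1)) = Mul(29164, Pow(-6019, -1)) = Mul(29164, Rational(-1, 6019)) = Rational(-29164, 6019)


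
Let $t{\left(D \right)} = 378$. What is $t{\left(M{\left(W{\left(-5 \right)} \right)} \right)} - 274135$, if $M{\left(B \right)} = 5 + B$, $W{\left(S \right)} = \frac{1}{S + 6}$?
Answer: $-273757$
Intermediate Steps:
$W{\left(S \right)} = \frac{1}{6 + S}$
$t{\left(M{\left(W{\left(-5 \right)} \right)} \right)} - 274135 = 378 - 274135 = -273757$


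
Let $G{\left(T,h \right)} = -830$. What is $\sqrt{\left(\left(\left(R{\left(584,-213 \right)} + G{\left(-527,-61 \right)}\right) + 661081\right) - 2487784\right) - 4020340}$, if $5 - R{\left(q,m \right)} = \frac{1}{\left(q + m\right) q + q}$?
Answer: $\frac{i \sqrt{17250002103004170}}{54312} \approx 2418.2 i$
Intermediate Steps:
$R{\left(q,m \right)} = 5 - \frac{1}{q + q \left(m + q\right)}$ ($R{\left(q,m \right)} = 5 - \frac{1}{\left(q + m\right) q + q} = 5 - \frac{1}{\left(m + q\right) q + q} = 5 - \frac{1}{q \left(m + q\right) + q} = 5 - \frac{1}{q + q \left(m + q\right)}$)
$\sqrt{\left(\left(\left(R{\left(584,-213 \right)} + G{\left(-527,-61 \right)}\right) + 661081\right) - 2487784\right) - 4020340} = \sqrt{\left(\left(\left(\frac{-1 + 5 \cdot 584 + 5 \cdot 584^{2} + 5 \left(-213\right) 584}{584 \left(1 - 213 + 584\right)} - 830\right) + 661081\right) - 2487784\right) - 4020340} = \sqrt{\left(\left(\left(\frac{-1 + 2920 + 5 \cdot 341056 - 621960}{584 \cdot 372} - 830\right) + 661081\right) - 2487784\right) - 4020340} = \sqrt{\left(\left(\left(\frac{1}{584} \cdot \frac{1}{372} \left(-1 + 2920 + 1705280 - 621960\right) - 830\right) + 661081\right) - 2487784\right) - 4020340} = \sqrt{\left(\left(\left(\frac{1}{584} \cdot \frac{1}{372} \cdot 1086239 - 830\right) + 661081\right) - 2487784\right) - 4020340} = \sqrt{\left(\left(\left(\frac{1086239}{217248} - 830\right) + 661081\right) - 2487784\right) - 4020340} = \sqrt{\left(\left(- \frac{179229601}{217248} + 661081\right) - 2487784\right) - 4020340} = \sqrt{\left(\frac{143439295487}{217248} - 2487784\right) - 4020340} = \sqrt{- \frac{397026802945}{217248} - 4020340} = \sqrt{- \frac{1270437627265}{217248}} = \frac{i \sqrt{17250002103004170}}{54312}$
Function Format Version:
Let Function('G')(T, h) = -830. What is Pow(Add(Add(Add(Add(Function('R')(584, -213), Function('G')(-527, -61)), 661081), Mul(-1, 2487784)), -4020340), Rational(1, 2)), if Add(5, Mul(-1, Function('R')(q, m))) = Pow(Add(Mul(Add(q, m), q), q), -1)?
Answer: Mul(Rational(1, 54312), I, Pow(17250002103004170, Rational(1, 2))) ≈ Mul(2418.2, I)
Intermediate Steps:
Function('R')(q, m) = Add(5, Mul(-1, Pow(Add(q, Mul(q, Add(m, q))), -1))) (Function('R')(q, m) = Add(5, Mul(-1, Pow(Add(Mul(Add(q, m), q), q), -1))) = Add(5, Mul(-1, Pow(Add(Mul(Add(m, q), q), q), -1))) = Add(5, Mul(-1, Pow(Add(Mul(q, Add(m, q)), q), -1))) = Add(5, Mul(-1, Pow(Add(q, Mul(q, Add(m, q))), -1))))
Pow(Add(Add(Add(Add(Function('R')(584, -213), Function('G')(-527, -61)), 661081), Mul(-1, 2487784)), -4020340), Rational(1, 2)) = Pow(Add(Add(Add(Add(Mul(Pow(584, -1), Pow(Add(1, -213, 584), -1), Add(-1, Mul(5, 584), Mul(5, Pow(584, 2)), Mul(5, -213, 584))), -830), 661081), Mul(-1, 2487784)), -4020340), Rational(1, 2)) = Pow(Add(Add(Add(Add(Mul(Rational(1, 584), Pow(372, -1), Add(-1, 2920, Mul(5, 341056), -621960)), -830), 661081), -2487784), -4020340), Rational(1, 2)) = Pow(Add(Add(Add(Add(Mul(Rational(1, 584), Rational(1, 372), Add(-1, 2920, 1705280, -621960)), -830), 661081), -2487784), -4020340), Rational(1, 2)) = Pow(Add(Add(Add(Add(Mul(Rational(1, 584), Rational(1, 372), 1086239), -830), 661081), -2487784), -4020340), Rational(1, 2)) = Pow(Add(Add(Add(Add(Rational(1086239, 217248), -830), 661081), -2487784), -4020340), Rational(1, 2)) = Pow(Add(Add(Add(Rational(-179229601, 217248), 661081), -2487784), -4020340), Rational(1, 2)) = Pow(Add(Add(Rational(143439295487, 217248), -2487784), -4020340), Rational(1, 2)) = Pow(Add(Rational(-397026802945, 217248), -4020340), Rational(1, 2)) = Pow(Rational(-1270437627265, 217248), Rational(1, 2)) = Mul(Rational(1, 54312), I, Pow(17250002103004170, Rational(1, 2)))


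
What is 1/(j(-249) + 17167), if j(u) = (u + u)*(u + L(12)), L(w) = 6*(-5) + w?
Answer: 1/150133 ≈ 6.6608e-6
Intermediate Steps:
L(w) = -30 + w
j(u) = 2*u*(-18 + u) (j(u) = (u + u)*(u + (-30 + 12)) = (2*u)*(u - 18) = (2*u)*(-18 + u) = 2*u*(-18 + u))
1/(j(-249) + 17167) = 1/(2*(-249)*(-18 - 249) + 17167) = 1/(2*(-249)*(-267) + 17167) = 1/(132966 + 17167) = 1/150133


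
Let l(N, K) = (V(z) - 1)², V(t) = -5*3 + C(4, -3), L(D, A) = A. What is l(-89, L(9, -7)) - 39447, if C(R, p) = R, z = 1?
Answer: -39303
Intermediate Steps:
V(t) = -11 (V(t) = -5*3 + 4 = -15 + 4 = -11)
l(N, K) = 144 (l(N, K) = (-11 - 1)² = (-12)² = 144)
l(-89, L(9, -7)) - 39447 = 144 - 39447 = -39303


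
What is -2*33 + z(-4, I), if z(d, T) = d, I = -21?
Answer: -70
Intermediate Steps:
-2*33 + z(-4, I) = -2*33 - 4 = -66 - 4 = -70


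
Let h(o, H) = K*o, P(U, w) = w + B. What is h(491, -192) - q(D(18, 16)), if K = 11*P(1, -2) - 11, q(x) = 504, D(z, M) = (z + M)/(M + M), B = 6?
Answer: 15699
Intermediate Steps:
D(z, M) = (M + z)/(2*M) (D(z, M) = (M + z)/((2*M)) = (M + z)*(1/(2*M)) = (M + z)/(2*M))
P(U, w) = 6 + w (P(U, w) = w + 6 = 6 + w)
K = 33 (K = 11*(6 - 2) - 11 = 11*4 - 11 = 44 - 11 = 33)
h(o, H) = 33*o
h(491, -192) - q(D(18, 16)) = 33*491 - 1*504 = 16203 - 504 = 15699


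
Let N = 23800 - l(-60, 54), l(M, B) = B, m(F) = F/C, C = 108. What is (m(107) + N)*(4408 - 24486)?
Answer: -25746772325/54 ≈ -4.7679e+8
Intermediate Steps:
m(F) = F/108
N = 23746 (N = 23800 - 1*54 = 23800 - 54 = 23746)
(m(107) + N)*(4408 - 24486) = ((1/108)*107 + 23746)*(4408 - 24486) = (107/108 + 23746)*(-20078) = (2564675/108)*(-20078) = -25746772325/54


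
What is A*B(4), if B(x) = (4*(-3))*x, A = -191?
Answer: 9168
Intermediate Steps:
B(x) = -12*x
A*B(4) = -(-2292)*4 = -191*(-48) = 9168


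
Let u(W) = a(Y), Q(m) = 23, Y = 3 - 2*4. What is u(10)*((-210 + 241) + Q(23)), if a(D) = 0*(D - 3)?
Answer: 0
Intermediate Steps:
Y = -5 (Y = 3 - 8 = -5)
a(D) = 0 (a(D) = 0*(-3 + D) = 0)
u(W) = 0
u(10)*((-210 + 241) + Q(23)) = 0*((-210 + 241) + 23) = 0*(31 + 23) = 0*54 = 0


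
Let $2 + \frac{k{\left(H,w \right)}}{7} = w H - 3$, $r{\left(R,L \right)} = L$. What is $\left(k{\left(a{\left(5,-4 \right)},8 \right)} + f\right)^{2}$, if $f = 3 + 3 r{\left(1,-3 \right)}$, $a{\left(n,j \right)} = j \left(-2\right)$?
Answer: $165649$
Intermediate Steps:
$a{\left(n,j \right)} = - 2 j$
$k{\left(H,w \right)} = -35 + 7 H w$ ($k{\left(H,w \right)} = -14 + 7 \left(w H - 3\right) = -14 + 7 \left(H w - 3\right) = -14 + 7 \left(-3 + H w\right) = -14 + \left(-21 + 7 H w\right) = -35 + 7 H w$)
$f = -6$ ($f = 3 + 3 \left(-3\right) = 3 - 9 = -6$)
$\left(k{\left(a{\left(5,-4 \right)},8 \right)} + f\right)^{2} = \left(\left(-35 + 7 \left(\left(-2\right) \left(-4\right)\right) 8\right) - 6\right)^{2} = \left(\left(-35 + 7 \cdot 8 \cdot 8\right) - 6\right)^{2} = \left(\left(-35 + 448\right) - 6\right)^{2} = \left(413 - 6\right)^{2} = 407^{2} = 165649$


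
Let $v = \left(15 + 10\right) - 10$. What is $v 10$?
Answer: $150$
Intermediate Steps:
$v = 15$ ($v = 25 - 10 = 15$)
$v 10 = 15 \cdot 10 = 150$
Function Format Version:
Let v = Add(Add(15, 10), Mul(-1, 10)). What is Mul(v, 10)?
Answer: 150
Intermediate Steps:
v = 15 (v = Add(25, -10) = 15)
Mul(v, 10) = Mul(15, 10) = 150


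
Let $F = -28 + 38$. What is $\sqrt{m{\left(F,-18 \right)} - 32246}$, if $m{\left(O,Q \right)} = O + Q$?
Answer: $i \sqrt{32254} \approx 179.59 i$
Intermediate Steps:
$F = 10$
$\sqrt{m{\left(F,-18 \right)} - 32246} = \sqrt{\left(10 - 18\right) - 32246} = \sqrt{-8 - 32246} = \sqrt{-32254} = i \sqrt{32254}$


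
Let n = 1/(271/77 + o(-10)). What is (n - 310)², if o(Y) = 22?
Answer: 370969919329/3861225 ≈ 96076.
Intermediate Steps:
n = 77/1965 (n = 1/(271/77 + 22) = 1/(1965/77) = 77/1965 ≈ 0.039186)
(n - 310)² = (77/1965 - 310)² = (-609073/1965)² = 370969919329/3861225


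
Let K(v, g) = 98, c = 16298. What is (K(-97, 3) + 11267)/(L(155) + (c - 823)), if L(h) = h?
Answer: 2273/3126 ≈ 0.72713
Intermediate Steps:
(K(-97, 3) + 11267)/(L(155) + (c - 823)) = (98 + 11267)/(155 + (16298 - 823)) = 11365/(155 + 15475) = 11365/15630 = 11365*(1/15630) = 2273/3126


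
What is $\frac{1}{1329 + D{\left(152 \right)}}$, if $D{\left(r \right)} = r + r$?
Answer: $\frac{1}{1633} \approx 0.00061237$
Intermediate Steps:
$D{\left(r \right)} = 2 r$
$\frac{1}{1329 + D{\left(152 \right)}} = \frac{1}{1329 + 2 \cdot 152} = \frac{1}{1329 + 304} = \frac{1}{1633}$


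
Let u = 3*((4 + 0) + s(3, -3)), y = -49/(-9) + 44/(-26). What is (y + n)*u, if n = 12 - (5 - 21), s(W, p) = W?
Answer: 26005/39 ≈ 666.79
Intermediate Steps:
y = 439/117 (y = -49*(-1/9) + 44*(-1/26) = 49/9 - 22/13 = 439/117 ≈ 3.7521)
u = 21 (u = 3*((4 + 0) + 3) = 3*(4 + 3) = 3*7 = 21)
n = 28 (n = 12 - 1*(-16) = 12 + 16 = 28)
(y + n)*u = (439/117 + 28)*21 = (3715/117)*21 = 26005/39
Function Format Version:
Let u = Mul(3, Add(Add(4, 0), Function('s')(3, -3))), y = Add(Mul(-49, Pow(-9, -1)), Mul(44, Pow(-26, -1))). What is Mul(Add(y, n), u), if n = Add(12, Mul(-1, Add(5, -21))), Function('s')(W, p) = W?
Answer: Rational(26005, 39) ≈ 666.79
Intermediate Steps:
y = Rational(439, 117) (y = Add(Mul(-49, Rational(-1, 9)), Mul(44, Rational(-1, 26))) = Add(Rational(49, 9), Rational(-22, 13)) = Rational(439, 117) ≈ 3.7521)
u = 21 (u = Mul(3, Add(Add(4, 0), 3)) = Mul(3, Add(4, 3)) = Mul(3, 7) = 21)
n = 28 (n = Add(12, Mul(-1, -16)) = Add(12, 16) = 28)
Mul(Add(y, n), u) = Mul(Add(Rational(439, 117), 28), 21) = Mul(Rational(3715, 117), 21) = Rational(26005, 39)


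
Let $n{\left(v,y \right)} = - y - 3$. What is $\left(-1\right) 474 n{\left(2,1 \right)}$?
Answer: $1896$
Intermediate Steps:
$n{\left(v,y \right)} = -3 - y$
$\left(-1\right) 474 n{\left(2,1 \right)} = \left(-1\right) 474 \left(-3 - 1\right) = - 474 \left(-3 - 1\right) = \left(-474\right) \left(-4\right) = 1896$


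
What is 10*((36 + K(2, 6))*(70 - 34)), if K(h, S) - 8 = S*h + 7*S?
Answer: 35280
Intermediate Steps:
K(h, S) = 8 + 7*S + S*h (K(h, S) = 8 + (S*h + 7*S) = 8 + (7*S + S*h) = 8 + 7*S + S*h)
10*((36 + K(2, 6))*(70 - 34)) = 10*((36 + (8 + 7*6 + 6*2))*(70 - 34)) = 10*((36 + (8 + 42 + 12))*36) = 10*((36 + 62)*36) = 10*(98*36) = 10*3528 = 35280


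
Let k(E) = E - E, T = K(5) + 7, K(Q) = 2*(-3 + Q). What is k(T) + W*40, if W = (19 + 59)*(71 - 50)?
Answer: 65520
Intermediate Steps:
K(Q) = -6 + 2*Q
W = 1638 (W = 78*21 = 1638)
T = 11 (T = (-6 + 2*5) + 7 = (-6 + 10) + 7 = 4 + 7 = 11)
k(E) = 0
k(T) + W*40 = 0 + 1638*40 = 0 + 65520 = 65520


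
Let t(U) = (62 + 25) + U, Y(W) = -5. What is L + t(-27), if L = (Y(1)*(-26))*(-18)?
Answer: -2280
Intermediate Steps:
L = -2340 (L = -5*(-26)*(-18) = 130*(-18) = -2340)
t(U) = 87 + U
L + t(-27) = -2340 + (87 - 27) = -2340 + 60 = -2280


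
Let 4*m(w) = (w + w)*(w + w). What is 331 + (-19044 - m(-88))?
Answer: -26457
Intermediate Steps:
m(w) = w² (m(w) = ((w + w)*(w + w))/4 = ((2*w)*(2*w))/4 = (4*w²)/4 = w²)
331 + (-19044 - m(-88)) = 331 + (-19044 - 1*(-88)²) = 331 + (-19044 - 1*7744) = 331 + (-19044 - 7744) = 331 - 26788 = -26457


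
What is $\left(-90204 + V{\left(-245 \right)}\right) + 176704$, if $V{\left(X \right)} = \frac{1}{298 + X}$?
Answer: $\frac{4584501}{53} \approx 86500.0$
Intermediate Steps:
$\left(-90204 + V{\left(-245 \right)}\right) + 176704 = \left(-90204 + \frac{1}{298 - 245}\right) + 176704 = \left(-90204 + \frac{1}{53}\right) + 176704 = - \frac{4780811}{53} + 176704 = \frac{4584501}{53}$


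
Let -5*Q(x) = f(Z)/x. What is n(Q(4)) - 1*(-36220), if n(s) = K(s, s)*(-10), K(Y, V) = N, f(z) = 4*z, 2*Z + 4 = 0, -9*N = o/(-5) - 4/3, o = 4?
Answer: 977876/27 ≈ 36218.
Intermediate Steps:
N = 32/135 (N = -(4/(-5) - 4/3)/9 = -(4*(-⅕) - 4*⅓)/9 = -(-⅘ - 4/3)/9 = -⅑*(-32/15) = 32/135 ≈ 0.23704)
Z = -2 (Z = -2 + (½)*0 = -2 + 0 = -2)
K(Y, V) = 32/135
Q(x) = 8/(5*x) (Q(x) = -4*(-2)/(5*x) = -(-8)/(5*x) = 8/(5*x))
n(s) = -64/27 (n(s) = (32/135)*(-10) = -64/27)
n(Q(4)) - 1*(-36220) = -64/27 - 1*(-36220) = -64/27 + 36220 = 977876/27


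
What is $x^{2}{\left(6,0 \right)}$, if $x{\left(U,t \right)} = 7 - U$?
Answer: $1$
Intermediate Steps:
$x^{2}{\left(6,0 \right)} = \left(7 - 6\right)^{2} = 1^{2} = 1$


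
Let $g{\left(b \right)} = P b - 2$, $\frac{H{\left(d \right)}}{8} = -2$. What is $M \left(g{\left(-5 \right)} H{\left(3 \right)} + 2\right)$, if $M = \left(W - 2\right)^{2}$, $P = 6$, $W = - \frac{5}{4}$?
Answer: $\frac{43433}{8} \approx 5429.1$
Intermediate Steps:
$H{\left(d \right)} = -16$ ($H{\left(d \right)} = 8 \left(-2\right) = -16$)
$W = - \frac{5}{4}$ ($W = \left(-5\right) \frac{1}{4} = - \frac{5}{4} \approx -1.25$)
$g{\left(b \right)} = -2 + 6 b$ ($g{\left(b \right)} = 6 b - 2 = -2 + 6 b$)
$M = \frac{169}{16}$ ($M = \left(- \frac{5}{4} - 2\right)^{2} = \left(- \frac{13}{4}\right)^{2} = \frac{169}{16} \approx 10.563$)
$M \left(g{\left(-5 \right)} H{\left(3 \right)} + 2\right) = \frac{169 \left(\left(-2 + 6 \left(-5\right)\right) \left(-16\right) + 2\right)}{16} = \frac{169 \left(\left(-2 - 30\right) \left(-16\right) + 2\right)}{16} = \frac{169 \left(\left(-32\right) \left(-16\right) + 2\right)}{16} = \frac{169 \left(512 + 2\right)}{16} = \frac{169}{16} \cdot 514 = \frac{43433}{8}$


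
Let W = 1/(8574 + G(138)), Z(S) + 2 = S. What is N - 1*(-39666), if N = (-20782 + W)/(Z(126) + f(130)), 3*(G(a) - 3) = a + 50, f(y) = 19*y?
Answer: 2666360673421/67233886 ≈ 39658.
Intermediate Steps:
Z(S) = -2 + S
G(a) = 59/3 + a/3 (G(a) = 3 + (a + 50)/3 = 3 + (50 + a)/3 = 3 + (50/3 + a/3) = 59/3 + a/3)
W = 3/25919 (W = 1/(8574 + (59/3 + (⅓)*138)) = 1/(8574 + (59/3 + 46)) = 1/(8574 + 197/3) = 1/(25919/3) = 3/25919 ≈ 0.00011575)
N = -538648655/67233886 (N = (-20782 + 3/25919)/((-2 + 126) + 19*130) = -538648655/(25919*(124 + 2470)) = -538648655/25919/2594 = -538648655/25919*1/2594 = -538648655/67233886 ≈ -8.0116)
N - 1*(-39666) = -538648655/67233886 - 1*(-39666) = -538648655/67233886 + 39666 = 2666360673421/67233886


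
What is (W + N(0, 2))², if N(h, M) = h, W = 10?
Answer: 100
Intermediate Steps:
(W + N(0, 2))² = (10 + 0)² = 10² = 100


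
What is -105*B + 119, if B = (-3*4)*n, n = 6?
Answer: 7679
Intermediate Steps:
B = -72 (B = -3*4*6 = -12*6 = -72)
-105*B + 119 = -105*(-72) + 119 = 7560 + 119 = 7679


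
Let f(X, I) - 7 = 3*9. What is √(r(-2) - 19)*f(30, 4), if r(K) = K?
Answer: 34*I*√21 ≈ 155.81*I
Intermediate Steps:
f(X, I) = 34 (f(X, I) = 7 + 3*9 = 7 + 27 = 34)
√(r(-2) - 19)*f(30, 4) = √(-2 - 19)*34 = √(-21)*34 = (I*√21)*34 = 34*I*√21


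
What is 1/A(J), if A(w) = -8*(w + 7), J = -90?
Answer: 1/664 ≈ 0.0015060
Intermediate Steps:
A(w) = -56 - 8*w (A(w) = -8*(7 + w) = -56 - 8*w)
1/A(J) = 1/(-56 - 8*(-90)) = 1/(-56 + 720) = 1/664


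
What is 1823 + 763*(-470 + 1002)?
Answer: 407739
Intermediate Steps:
1823 + 763*(-470 + 1002) = 1823 + 763*532 = 1823 + 405916 = 407739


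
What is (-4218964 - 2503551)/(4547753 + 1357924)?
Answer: -6722515/5905677 ≈ -1.1383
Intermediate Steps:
(-4218964 - 2503551)/(4547753 + 1357924) = -6722515/5905677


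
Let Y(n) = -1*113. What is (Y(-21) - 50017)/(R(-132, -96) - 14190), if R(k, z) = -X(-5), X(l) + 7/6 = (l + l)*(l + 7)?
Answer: 300780/85013 ≈ 3.5380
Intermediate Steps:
X(l) = -7/6 + 2*l*(7 + l) (X(l) = -7/6 + (l + l)*(l + 7) = -7/6 + (2*l)*(7 + l) = -7/6 + 2*l*(7 + l))
R(k, z) = 127/6 (R(k, z) = -(-7/6 + 2*(-5)² + 14*(-5)) = -(-7/6 + 2*25 - 70) = -(-7/6 + 50 - 70) = -1*(-127/6) = 127/6)
Y(n) = -113
(Y(-21) - 50017)/(R(-132, -96) - 14190) = (-113 - 50017)/(127/6 - 14190) = -50130/(-85013/6) = -50130*(-6/85013) = 300780/85013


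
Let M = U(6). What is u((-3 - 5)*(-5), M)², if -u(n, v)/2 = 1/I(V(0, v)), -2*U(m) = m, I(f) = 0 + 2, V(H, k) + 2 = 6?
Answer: 1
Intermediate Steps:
V(H, k) = 4 (V(H, k) = -2 + 6 = 4)
I(f) = 2
U(m) = -m/2
M = -3 (M = -½*6 = -3)
u(n, v) = -1 (u(n, v) = -2/2 = -2*½ = -1)
u((-3 - 5)*(-5), M)² = (-1)² = 1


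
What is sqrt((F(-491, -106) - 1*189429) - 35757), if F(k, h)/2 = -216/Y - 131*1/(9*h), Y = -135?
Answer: I*sqrt(142320985595)/795 ≈ 474.53*I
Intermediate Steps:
F(k, h) = 16/5 - 262/(9*h) (F(k, h) = 2*(-216/(-135) - 131*1/(9*h)) = 2*(-216*(-1/135) - 131/(9*h)) = 2*(8/5 - 131/(9*h)) = 16/5 - 262/(9*h))
sqrt((F(-491, -106) - 1*189429) - 35757) = sqrt(((2/45)*(-655 + 72*(-106))/(-106) - 1*189429) - 35757) = sqrt(((2/45)*(-1/106)*(-655 - 7632) - 189429) - 35757) = sqrt(((2/45)*(-1/106)*(-8287) - 189429) - 35757) = sqrt((8287/2385 - 189429) - 35757) = sqrt(-451779878/2385 - 35757) = sqrt(-537060323/2385) = I*sqrt(142320985595)/795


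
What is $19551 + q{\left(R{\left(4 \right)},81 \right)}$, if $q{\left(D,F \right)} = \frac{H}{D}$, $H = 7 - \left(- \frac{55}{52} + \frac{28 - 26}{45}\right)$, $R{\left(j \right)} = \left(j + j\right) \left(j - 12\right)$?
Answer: $\frac{2927939009}{149760} \approx 19551.0$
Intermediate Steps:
$R{\left(j \right)} = 2 j \left(-12 + j\right)$
$H = \frac{18751}{2340}$ ($H = 7 - \left(\left(-55\right) \frac{1}{52} + \left(28 - 26\right) \frac{1}{45}\right) = 7 - \left(- \frac{55}{52} + 2 \cdot \frac{1}{45}\right) = 7 - \left(- \frac{55}{52} + \frac{2}{45}\right) = 7 - - \frac{2371}{2340} = 7 + \frac{2371}{2340} = \frac{18751}{2340} \approx 8.0132$)
$q{\left(D,F \right)} = \frac{18751}{2340 D}$
$19551 + q{\left(R{\left(4 \right)},81 \right)} = 19551 + \frac{18751}{2340 \cdot 2 \cdot 4 \left(-12 + 4\right)} = 19551 + \frac{18751}{2340 \cdot 2 \cdot 4 \left(-8\right)} = 19551 + \frac{18751}{2340 \left(-64\right)} = 19551 + \frac{18751}{2340} \left(- \frac{1}{64}\right) = 19551 - \frac{18751}{149760} = \frac{2927939009}{149760}$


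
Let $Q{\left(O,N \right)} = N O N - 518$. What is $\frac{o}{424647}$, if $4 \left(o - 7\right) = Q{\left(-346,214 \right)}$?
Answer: $- \frac{7922953}{849294} \approx -9.3289$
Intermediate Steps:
$Q{\left(O,N \right)} = -518 + O N^{2}$ ($Q{\left(O,N \right)} = O N^{2} - 518 = -518 + O N^{2}$)
$o = - \frac{7922953}{2}$ ($o = 7 + \frac{-518 - 346 \cdot 214^{2}}{4} = 7 + \frac{-518 - 15845416}{4} = 7 + \frac{1}{4} \left(-15845934\right) = 7 - \frac{7922967}{2} = - \frac{7922953}{2} \approx -3.9615 \cdot 10^{6}$)
$\frac{o}{424647} = - \frac{7922953}{2 \cdot 424647} = \left(- \frac{7922953}{2}\right) \frac{1}{424647} = - \frac{7922953}{849294}$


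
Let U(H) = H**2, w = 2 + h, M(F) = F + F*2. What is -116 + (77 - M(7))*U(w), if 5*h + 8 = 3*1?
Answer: -60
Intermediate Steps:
M(F) = 3*F (M(F) = F + 2*F = 3*F)
h = -1 (h = -8/5 + (3*1)/5 = -8/5 + (1/5)*3 = -8/5 + 3/5 = -1)
w = 1 (w = 2 - 1 = 1)
-116 + (77 - M(7))*U(w) = -116 + (77 - 3*7)*1**2 = -116 + (77 - 1*21)*1 = -116 + (77 - 21)*1 = -116 + 56*1 = -116 + 56 = -60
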